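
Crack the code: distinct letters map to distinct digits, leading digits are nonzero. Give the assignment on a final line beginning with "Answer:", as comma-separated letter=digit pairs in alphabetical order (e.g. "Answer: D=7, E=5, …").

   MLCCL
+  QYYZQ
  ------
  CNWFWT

Step 1. [col 1: L + Q ≡ T (mod 10)] Q=8 is one option consistent with column 1 (L + Q ≡ T (mod 10), carry-in 0) — take it. So Q=8.
Step 2. [C] adding two 5-digit numbers gives at most 5+1 digits, and here it does — C is that final carry and must be 1 ⇒ C=1.
Step 3. [col 1: L + Q ≡ T (mod 10)] no forcing yet in column 1 (carry-in 0); L=9 is free and consistent — try it. So L=9.
Step 4. [col 1: L + Q ≡ T (mod 10)] in column 1 we have L+Q≡T with carry-in 0; given L=9, Q=8 and digits 1,8,9 already taken and all letters distinct, that pins T to 7 ⇒ T=7.
Step 5. [col 2: C + Z ≡ W (mod 10)] column 2 (C + Z ≡ W (mod 10), carry-in 1) doesn't pin Z yet; pick Z=0 and continue. So Z=0.
Step 6. [col 2: C + Z ≡ W (mod 10)] column 2: given C=1, Z=0, carry-in 1, and digits 0,1,7,8,9 already taken and all letters distinct, C+Z≡W (mod 10) forces W=2. So W=2.
Step 7. [col 3: C + Y ≡ F (mod 10)] F=4 is one option consistent with column 3 (C + Y ≡ F (mod 10), carry-in 0) — take it ⇒ F=4.
Step 8. [col 3: C + Y ≡ F (mod 10)] column 3 reads C+Y+carry(0)=F with C=1, F=4; with digits 0,1,2,4,7,8,9 already taken and all letters distinct, the only value for Y is 3. So Y=3.
Step 9. [col 5: M + Q ≡ N (mod 10)] in column 5 we have M+Q≡N with carry-in 1; given Q=8 and digits 0,1,2,3,4,7,8,9 already taken and all letters distinct, that pins N to 5 ⇒ N=5.
Step 10. [col 5: M + Q ≡ N (mod 10)] column 5: given Q=8, N=5, carry-in 1, and digits 0,1,2,3,4,5,7,8,9 already taken and all letters distinct, M+Q≡N (mod 10) forces M=6, so M=6.

Answer: C=1, F=4, L=9, M=6, N=5, Q=8, T=7, W=2, Y=3, Z=0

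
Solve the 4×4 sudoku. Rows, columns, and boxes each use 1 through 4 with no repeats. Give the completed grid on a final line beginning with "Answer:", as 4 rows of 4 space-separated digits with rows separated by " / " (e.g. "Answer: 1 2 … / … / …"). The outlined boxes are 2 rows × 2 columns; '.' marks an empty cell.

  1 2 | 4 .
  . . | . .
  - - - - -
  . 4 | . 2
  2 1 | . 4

Step 1. [r2c2∈{3}] r2c2 is down to just 3 ⇒ r2c2=3.
Step 2. [r3c3∈{1,3}] across row 3, 1 lands solely at r3c3, so r3c3=1.
Step 3. [r4c3∈{3}] r4c3's peers cover all but 3 ⇒ r4c3=3.
Step 4. [r1c4∈{3}] only 3 remains possible at r1c4, so r1c4=3.
Step 5. [r2c3∈{2}] r2c3 is down to just 2 ⇒ r2c3=2.
Step 6. [r2c1∈{4}] r2c1 has the single candidate 4. So r2c1=4.
Step 7. [r3c1∈{3}] only 3 remains possible at r3c1, so r3c1=3.
Step 8. [r2c4∈{1}] r2c4 has the single candidate 1. So r2c4=1.

Answer: 1 2 4 3 / 4 3 2 1 / 3 4 1 2 / 2 1 3 4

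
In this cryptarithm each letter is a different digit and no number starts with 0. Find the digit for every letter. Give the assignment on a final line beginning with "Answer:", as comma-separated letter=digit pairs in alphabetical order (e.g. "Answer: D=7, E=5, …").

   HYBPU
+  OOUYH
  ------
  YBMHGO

Step 1. [col 1: U + H ≡ O (mod 10)] several values work for U in column 1 (U + H ≡ O (mod 10), carry-in 0); try U=6. So U=6.
Step 2. [col 1: U + H ≡ O (mod 10)] H=8 is one option consistent with column 1 (U + H ≡ O (mod 10), carry-in 0) — take it ⇒ H=8.
Step 3. [col 1: U + H ≡ O (mod 10)] in column 1 we have U+H≡O with carry-in 0; given U=6, H=8 and digits 6,8 already taken and all letters distinct, that pins O to 4. So O=4.
Step 4. [col 2: P + Y ≡ G (mod 10)] no forcing yet in column 2 (carry-in 1); P=7 is free and consistent — try it ⇒ P=7.
Step 5. [col 2: P + Y ≡ G (mod 10)] Y=1 is one option consistent with column 2 (P + Y ≡ G (mod 10), carry-in 1) — take it. So Y=1.
Step 6. [col 2: P + Y ≡ G (mod 10)] in column 2 we have P+Y≡G with carry-in 1; given P=7, Y=1 and digits 1,4,6,7,8 already taken and all letters distinct, that pins G to 9, so G=9.
Step 7. [col 3: B + U ≡ H (mod 10)] column 3 reads B+U+carry(0)=H with U=6, H=8; with digits 1,4,6,7,8,9 already taken and all letters distinct, the only value for B is 2. So B=2.
Step 8. [col 4: Y + O ≡ M (mod 10)] from column 4 (Y=1, O=4, carry-in 0, digits 1,2,4,6,7,8,9 already taken and all letters distinct): M must equal 5 ⇒ M=5.

Answer: B=2, G=9, H=8, M=5, O=4, P=7, U=6, Y=1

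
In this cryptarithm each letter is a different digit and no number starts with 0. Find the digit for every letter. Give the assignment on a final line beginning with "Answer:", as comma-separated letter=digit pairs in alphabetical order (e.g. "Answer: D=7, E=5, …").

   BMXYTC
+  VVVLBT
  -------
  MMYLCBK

Step 1. [M] M is the leading digit of a 7-digit sum of two 6-digit numbers; the final carry is exactly 1 ⇒ M=1.
Step 2. [col 1: C + T ≡ K (mod 10)] T=9 is one option consistent with column 1 (C + T ≡ K (mod 10), carry-in 0) — take it. So T=9.
Step 3. [col 1: C + T ≡ K (mod 10)] no forcing yet in column 1 (carry-in 0); K=2 is free and consistent — try it. So K=2.
Step 4. [col 1: C + T ≡ K (mod 10)] from column 1 (T=9, K=2, carry-in 0, digits 1,2,9 already taken and all letters distinct): C must equal 3, so C=3.
Step 5. [col 2: T + B ≡ B (mod 10)] column 2 (T + B ≡ B (mod 10), carry-in 1) doesn't pin B yet; pick B=5 and continue. So B=5.
Step 6. [col 3: Y + L ≡ C (mod 10)] several values work for L in column 3 (Y + L ≡ C (mod 10), carry-in 1); try L=4. So L=4.
Step 7. [col 3: Y + L ≡ C (mod 10)] column 3 reads Y+L+carry(1)=C with L=4, C=3; with digits 1,2,3,4,5,9 already taken and all letters distinct, the only value for Y is 8. So Y=8.
Step 8. [col 4: X + V ≡ L (mod 10)] no forcing yet in column 4 (carry-in 1); V=6 is free and consistent — try it. So V=6.
Step 9. [col 4: X + V ≡ L (mod 10)] column 4: given V=6, L=4, carry-in 1, and digits 1,2,3,4,5,6,8,9 already taken and all letters distinct, X+V≡L (mod 10) forces X=7, so X=7.

Answer: B=5, C=3, K=2, L=4, M=1, T=9, V=6, X=7, Y=8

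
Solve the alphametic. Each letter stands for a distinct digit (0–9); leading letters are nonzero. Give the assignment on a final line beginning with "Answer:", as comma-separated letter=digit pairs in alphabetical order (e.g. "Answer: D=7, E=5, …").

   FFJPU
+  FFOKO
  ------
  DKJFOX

Step 1. [col 1: U + O ≡ X (mod 10)] column 1 (U + O ≡ X (mod 10), carry-in 0) doesn't pin X yet; pick X=0 and continue, so X=0.
Step 2. [col 1: U + O ≡ X (mod 10)] several values work for O in column 1 (U + O ≡ X (mod 10), carry-in 0); try O=2. So O=2.
Step 3. [D] D is the leading digit of a 6-digit sum of two 5-digit numbers; the final carry is exactly 1. So D=1.
Step 4. [col 1: U + O ≡ X (mod 10)] column 1: given O=2, X=0, carry-in 0, and digits 0,1,2 already taken and all letters distinct, U+O≡X (mod 10) forces U=8 ⇒ U=8.
Step 5. [col 2: P + K ≡ O (mod 10)] K=5 is one option consistent with column 2 (P + K ≡ O (mod 10), carry-in 1) — take it. So K=5.
Step 6. [col 2: P + K ≡ O (mod 10)] column 2: given K=5, O=2, carry-in 1, and digits 0,1,2,5,8 already taken and all letters distinct, P+K≡O (mod 10) forces P=6 ⇒ P=6.
Step 7. [col 3: J + O ≡ F (mod 10)] column 3 reads J+O+carry(1)=F with O=2; with digits 0,1,2,5,6,8 already taken and all letters distinct, the only value for F is 7 ⇒ F=7.
Step 8. [col 3: J + O ≡ F (mod 10)] from column 3 (O=2, F=7, carry-in 1, digits 0,1,2,5,6,7,8 already taken and all letters distinct): J must equal 4. So J=4.

Answer: D=1, F=7, J=4, K=5, O=2, P=6, U=8, X=0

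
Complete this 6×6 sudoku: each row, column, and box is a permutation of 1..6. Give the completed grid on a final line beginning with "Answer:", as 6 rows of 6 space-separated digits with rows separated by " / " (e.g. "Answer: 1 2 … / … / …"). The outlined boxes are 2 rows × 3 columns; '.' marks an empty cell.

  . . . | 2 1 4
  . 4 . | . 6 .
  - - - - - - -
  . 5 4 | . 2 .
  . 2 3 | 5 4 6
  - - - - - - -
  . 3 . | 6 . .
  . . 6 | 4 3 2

Step 1. [r6c1∈{1,5}] row 6 places 5 nowhere but r6c1, so r6c1=5.
Step 2. [r5c6∈{1,5}] r5c6 is the only open cell in box 6 admitting 1. So r5c6=1.
Step 3. [r2c3∈{1,2,5}] r2c3 is the only open cell in col 3 admitting 1, so r2c3=1.
Step 4. [r2c4∈{3}] r2c4 has the single candidate 3 ⇒ r2c4=3.
Step 5. [r3c1∈{1,6}] r3c1 is the only open cell in row 3 admitting 6. So r3c1=6.
Step 6. [r2c1∈{2}] r2c1 has the single candidate 2, so r2c1=2.
Step 7. [r1c1∈{3}] r1c1 has the single candidate 3, so r1c1=3.
Step 8. [r3c4∈{1}] nothing but 1 survives at r3c4 ⇒ r3c4=1.
Step 9. [r4c1∈{1}] r4c1 is down to just 1, so r4c1=1.
Step 10. [r5c1∈{4}] nothing but 4 survives at r5c1, so r5c1=4.
Step 11. [r1c3∈{5}] r1c3 is down to just 5 ⇒ r1c3=5.
Step 12. [r1c2∈{6}] only 6 remains possible at r1c2. So r1c2=6.
Step 13. [r2c6∈{5}] r2c6 has the single candidate 5, so r2c6=5.
Step 14. [r6c2∈{1}] r6c2's peers cover all but 1 ⇒ r6c2=1.
Step 15. [r5c3∈{2}] r5c3 has the single candidate 2 ⇒ r5c3=2.
Step 16. [r5c5∈{5}] r5c5 is down to just 5 ⇒ r5c5=5.
Step 17. [r3c6∈{3}] r3c6 is down to just 3 ⇒ r3c6=3.

Answer: 3 6 5 2 1 4 / 2 4 1 3 6 5 / 6 5 4 1 2 3 / 1 2 3 5 4 6 / 4 3 2 6 5 1 / 5 1 6 4 3 2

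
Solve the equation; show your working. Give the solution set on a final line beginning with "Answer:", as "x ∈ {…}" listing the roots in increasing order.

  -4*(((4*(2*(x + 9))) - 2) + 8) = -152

Step 1. [-4*(((4*(2*(x + 9))) - 2) + 8) = -152] divide by the outer -4 ⇒ div: ((4*(2*(x + 9))) - 2) + 8 = 38.
Step 2. [((4*(2*(x + 9))) - 2) + 8 = 38] the outer +8 inverts by subtracting 8, so sub: (4*(2*(x + 9))) - 2 = 30.
Step 3. [(4*(2*(x + 9))) - 2 = 30] -2 is outermost — add 2 both sides ⇒ sub: 4*(2*(x + 9)) = 32.
Step 4. [4*(2*(x + 9)) = 32] leading coefficient 4: divide by 4 ⇒ div: 2*(x + 9) = 8.
Step 5. [2*(x + 9) = 8] 2·(inner) — divide through by 2, so div: x + 9 = 4.
Step 6. [x + 9 = 4] subtract 9: x sits inside (… + 9) ⇒ sub: x = -5.

Answer: x ∈ {-5}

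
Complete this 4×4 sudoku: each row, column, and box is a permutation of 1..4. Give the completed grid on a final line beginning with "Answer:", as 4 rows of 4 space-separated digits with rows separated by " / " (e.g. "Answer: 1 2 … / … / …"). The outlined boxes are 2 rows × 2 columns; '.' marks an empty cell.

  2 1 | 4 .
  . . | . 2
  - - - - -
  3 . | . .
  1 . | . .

Step 1. [r1c4∈{3}] r1c4 is down to just 3, so r1c4=3.
Step 2. [r4c4∈{4}] r4c4's peers cover all but 4, so r4c4=4.
Step 3. [r4c2∈{2}] r4c2 has the single candidate 2 ⇒ r4c2=2.
Step 4. [r2c1∈{4}] r2c1 is down to just 4. So r2c1=4.
Step 5. [r3c4∈{1}] only 1 remains possible at r3c4. So r3c4=1.
Step 6. [r2c2∈{3}] r2c2 has the single candidate 3, so r2c2=3.
Step 7. [r4c3∈{3}] nothing but 3 survives at r4c3 ⇒ r4c3=3.
Step 8. [r2c3∈{1}] nothing but 1 survives at r2c3 ⇒ r2c3=1.
Step 9. [r3c3∈{2}] only 2 remains possible at r3c3, so r3c3=2.
Step 10. [r3c2∈{4}] only 4 remains possible at r3c2. So r3c2=4.

Answer: 2 1 4 3 / 4 3 1 2 / 3 4 2 1 / 1 2 3 4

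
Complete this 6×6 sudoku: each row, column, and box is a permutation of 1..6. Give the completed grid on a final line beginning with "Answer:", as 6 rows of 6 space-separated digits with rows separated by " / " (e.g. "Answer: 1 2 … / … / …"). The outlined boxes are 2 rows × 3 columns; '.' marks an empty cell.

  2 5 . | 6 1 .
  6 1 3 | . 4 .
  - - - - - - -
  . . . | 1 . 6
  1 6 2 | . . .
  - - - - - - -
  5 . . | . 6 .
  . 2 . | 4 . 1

Step 1. [r3c1∈{3,4}] across col 1, 4 lands solely at r3c1, so r3c1=4.
Step 2. [r6c5∈{3,5}] in row 6, 5 fits only at r6c5 ⇒ r6c5=5.
Step 3. [r4c5∈{3}] r4c5's peers cover all but 3 ⇒ r4c5=3.
Step 4. [r5c4∈{2,3}] 3 has one home in col 4: r5c4, so r5c4=3.
Step 5. [r4c4∈{5}] nothing but 5 survives at r4c4, so r4c4=5.
Step 6. [r5c6∈{2}] r5c6 has the single candidate 2. So r5c6=2.
Step 7. [r1c3∈{4}] r1c3's peers cover all but 4, so r1c3=4.
Step 8. [r5c2∈{4}] only 4 remains possible at r5c2, so r5c2=4.
Step 9. [r2c4∈{2}] nothing but 2 survives at r2c4, so r2c4=2.
Step 10. [r6c3∈{6}] r6c3's peers cover all but 6, so r6c3=6.
Step 11. [r2c6∈{5}] only 5 remains possible at r2c6. So r2c6=5.
Step 12. [r3c2∈{3}] nothing but 3 survives at r3c2. So r3c2=3.
Step 13. [r1c6∈{3}] r1c6 has the single candidate 3, so r1c6=3.
Step 14. [r4c6∈{4}] r4c6 has the single candidate 4. So r4c6=4.
Step 15. [r5c3∈{1}] nothing but 1 survives at r5c3. So r5c3=1.
Step 16. [r3c3∈{5}] r3c3's peers cover all but 5 ⇒ r3c3=5.
Step 17. [r6c1∈{3}] only 3 remains possible at r6c1 ⇒ r6c1=3.
Step 18. [r3c5∈{2}] r3c5 is down to just 2 ⇒ r3c5=2.

Answer: 2 5 4 6 1 3 / 6 1 3 2 4 5 / 4 3 5 1 2 6 / 1 6 2 5 3 4 / 5 4 1 3 6 2 / 3 2 6 4 5 1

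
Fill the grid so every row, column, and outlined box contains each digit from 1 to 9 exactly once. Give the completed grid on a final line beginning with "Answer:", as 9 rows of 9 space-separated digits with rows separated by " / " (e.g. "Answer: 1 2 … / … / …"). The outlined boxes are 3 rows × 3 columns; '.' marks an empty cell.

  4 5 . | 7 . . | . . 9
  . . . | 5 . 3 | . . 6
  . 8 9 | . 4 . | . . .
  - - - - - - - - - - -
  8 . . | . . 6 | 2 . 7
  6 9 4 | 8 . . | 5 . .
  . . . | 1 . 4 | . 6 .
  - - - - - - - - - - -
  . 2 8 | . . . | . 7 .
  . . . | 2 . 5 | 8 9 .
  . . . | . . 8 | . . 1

Step 1. [r5c9∈{3}] r5c9 is down to just 3. So r5c9=3.
Step 2. [r2c5∈{1,2,8,9}] row 2 places 9 nowhere but r2c5 ⇒ r2c5=9.
Step 3. [r3c9∈{2,5}] in col 9, 2 fits only at r3c9 ⇒ r3c9=2.
Step 4. [r3c6∈{1}] r3c6 is down to just 1. So r3c6=1.
Step 5. [r1c3∈{1,2,3,6}] in box 1, 6 fits only at r1c3, so r1c3=6.
Step 6. [r3c1∈{3,7}] box 1 places 3 nowhere but r3c1, so r3c1=3.
Step 7. [r8c9∈{4}] nothing but 4 survives at r8c9. So r8c9=4.
Step 8. [r7c4∈{3,4,6,9}] in row 7, 4 fits only at r7c4. So r7c4=4.
Step 9. [r2c7∈{1,4,7}] r2c7 is the only open cell in col 7 admitting 4. So r2c7=4.
Step 10. [r5c6∈{2,7}] across col 6, 7 lands solely at r5c6, so r5c6=7.
Step 11. [r1c7∈{1,3}] r1c7 is the only open cell in col 7 admitting 1. So r1c7=1.
Step 12. [r9c2∈{3,4,6,7}] 4 has one home in row 9: r9c2. So r9c2=4.
Step 13. [r8c2∈{1,3,6,7}] r8c2 is the only open cell in col 2 admitting 6. So r8c2=6.
Step 14. [r7c9∈{5}] only 5 remains possible at r7c9 ⇒ r7c9=5.
Step 15. [r7c6∈{9}] r7c6 is down to just 9, so r7c6=9.
Step 16. [r7c1∈{1}] nothing but 1 survives at r7c1. So r7c1=1.
Step 17. [r8c1∈{7}] r8c1 is down to just 7, so r8c1=7.
Step 18. [r8c3∈{3}] r8c3's peers cover all but 3 ⇒ r8c3=3.
Step 19. [r9c3∈{5}] nothing but 5 survives at r9c3, so r9c3=5.
Step 20. [r4c3∈{1}] r4c3 is down to just 1. So r4c3=1.
Step 21. [r4c2∈{3}] only 3 remains possible at r4c2 ⇒ r4c2=3.
Step 22. [r9c4∈{3,6}] 3 has one home in col 4: r9c4. So r9c4=3.
Step 23. [r7c5∈{6}] r7c5 is down to just 6 ⇒ r7c5=6.
Step 24. [r6c5∈{2,3,5}] r6c5 is the only open cell in row 6 admitting 3, so r6c5=3.
Step 25. [r1c5∈{2,8}] 8 has one home in col 5: r1c5 ⇒ r1c5=8.
Step 26. [r2c1∈{2}] r2c1's peers cover all but 2 ⇒ r2c1=2.
Step 27. [r6c2∈{7}] r6c2 has the single candidate 7. So r6c2=7.
Step 28. [r9c5∈{7}] r9c5 has the single candidate 7, so r9c5=7.
Step 29. [r8c5∈{1}] r8c5's peers cover all but 1, so r8c5=1.
Step 30. [r9c1∈{9}] only 9 remains possible at r9c1 ⇒ r9c1=9.
Step 31. [r3c7∈{7}] nothing but 7 survives at r3c7 ⇒ r3c7=7.
Step 32. [r6c9∈{8}] only 8 remains possible at r6c9, so r6c9=8.
Step 33. [r2c2∈{1}] nothing but 1 survives at r2c2, so r2c2=1.
Step 34. [r6c7∈{9}] r6c7's peers cover all but 9, so r6c7=9.
Step 35. [r9c7∈{6}] r9c7 is down to just 6. So r9c7=6.
Step 36. [r6c1∈{5}] r6c1 is down to just 5. So r6c1=5.
Step 37. [r4c4∈{9}] only 9 remains possible at r4c4, so r4c4=9.
Step 38. [r5c8∈{1}] r5c8 is down to just 1, so r5c8=1.
Step 39. [r3c8∈{5}] nothing but 5 survives at r3c8 ⇒ r3c8=5.
Step 40. [r9c8∈{2}] r9c8 has the single candidate 2, so r9c8=2.
Step 41. [r7c7∈{3}] r7c7 has the single candidate 3 ⇒ r7c7=3.
Step 42. [r2c3∈{7}] nothing but 7 survives at r2c3 ⇒ r2c3=7.
Step 43. [r1c6∈{2}] r1c6 is down to just 2, so r1c6=2.
Step 44. [r4c8∈{4}] only 4 remains possible at r4c8. So r4c8=4.
Step 45. [r1c8∈{3}] r1c8 is down to just 3 ⇒ r1c8=3.
Step 46. [r6c3∈{2}] r6c3 has the single candidate 2. So r6c3=2.
Step 47. [r4c5∈{5}] only 5 remains possible at r4c5, so r4c5=5.
Step 48. [r2c8∈{8}] r2c8 is down to just 8. So r2c8=8.
Step 49. [r5c5∈{2}] r5c5's peers cover all but 2. So r5c5=2.
Step 50. [r3c4∈{6}] r3c4's peers cover all but 6. So r3c4=6.

Answer: 4 5 6 7 8 2 1 3 9 / 2 1 7 5 9 3 4 8 6 / 3 8 9 6 4 1 7 5 2 / 8 3 1 9 5 6 2 4 7 / 6 9 4 8 2 7 5 1 3 / 5 7 2 1 3 4 9 6 8 / 1 2 8 4 6 9 3 7 5 / 7 6 3 2 1 5 8 9 4 / 9 4 5 3 7 8 6 2 1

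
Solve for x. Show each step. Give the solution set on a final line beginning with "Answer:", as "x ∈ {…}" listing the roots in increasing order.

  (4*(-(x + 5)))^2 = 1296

Step 1. [(4*(-(x + 5)))^2 = 1296] 1296 ≥ 0, LHS is (·)² — take ±√ ⇒ sqrt: 4*(-(x + 5)) = 36 or -36.
Step 2. [4*(-(x + 5)) = 36 or -36] LHS = 4·(…); ÷4 both sides. So div: -(x + 5) = 9 or -9.
Step 3. [-(x + 5) = 9 or -9] flip signs both sides. So neg: x + 5 = -9 or 9.
Step 4. [x + 5 = -9 or 9] +5 is outermost — subtract 5 both sides. So sub: x = -14 or 4.

Answer: x ∈ {-14, 4}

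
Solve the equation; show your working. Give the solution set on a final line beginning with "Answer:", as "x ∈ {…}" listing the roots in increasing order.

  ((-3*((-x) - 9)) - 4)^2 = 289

Step 1. [((-3*((-x) - 9)) - 4)^2 = 289] 289 ≥ 0, LHS is (·)² — take ±√ ⇒ sqrt: (-3*((-x) - 9)) - 4 = 17 or -17.
Step 2. [(-3*((-x) - 9)) - 4 = 17 or -17] add 4: x sits inside (… - 4). So sub: -3*((-x) - 9) = 21 or -13.
Step 3. [-3*((-x) - 9) = 21 or -13] -3 out front; divide by -3 ⇒ div: (-x) - 9 = -7 or 13/3.
Step 4. [(-x) - 9 = -7 or 13/3] add 9: x sits inside (… - 9). So sub: -x = 2 or 40/3.
Step 5. [-x = 2 or 40/3] LHS negated; negate both sides, so neg: x = -2 or -40/3.

Answer: x ∈ {-40/3, -2}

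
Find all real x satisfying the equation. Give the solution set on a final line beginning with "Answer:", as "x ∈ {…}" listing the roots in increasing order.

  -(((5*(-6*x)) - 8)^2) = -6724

Step 1. [-(((5*(-6*x)) - 8)^2) = -6724] flip signs both sides ⇒ neg: ((5*(-6*x)) - 8)^2 = 6724.
Step 2. [((5*(-6*x)) - 8)^2 = 6724] LHS squared, RHS 6724 ≥ 0: apply √ (±) ⇒ sqrt: (5*(-6*x)) - 8 = 82 or -82.
Step 3. [(5*(-6*x)) - 8 = 82 or -82] 8 comes off first (add 8), so sub: 5*(-6*x) = 90 or -74.
Step 4. [5*(-6*x) = 90 or -74] 5·(inner) — divide through by 5, so div: -6*x = 18 or -74/5.
Step 5. [-6*x = 18 or -74/5] LHS = -6·(…); ÷-6 both sides, so div: x = -3 or 37/15.

Answer: x ∈ {-3, 37/15}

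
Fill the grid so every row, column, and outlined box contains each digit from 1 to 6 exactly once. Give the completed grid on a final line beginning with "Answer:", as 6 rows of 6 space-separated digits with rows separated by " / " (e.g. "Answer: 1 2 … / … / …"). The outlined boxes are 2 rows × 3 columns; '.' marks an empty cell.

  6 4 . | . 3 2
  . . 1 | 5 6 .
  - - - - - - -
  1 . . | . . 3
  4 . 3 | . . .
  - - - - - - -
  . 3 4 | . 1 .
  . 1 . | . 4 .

Step 1. [r6c3∈{2,5,6}] across box 5, 6 lands solely at r6c3. So r6c3=6.
Step 2. [r3c3∈{2,5}] in col 3, 2 fits only at r3c3, so r3c3=2.
Step 3. [r4c6∈{1,5,6}] in col 6, 1 fits only at r4c6 ⇒ r4c6=1.
Step 4. [r4c5∈{2,5}] col 5 places 2 nowhere but r4c5 ⇒ r4c5=2.
Step 5. [r4c4∈{6}] r4c4 is down to just 6. So r4c4=6.
Step 6. [r6c6∈{5}] only 5 remains possible at r6c6 ⇒ r6c6=5.
Step 7. [r6c1∈{2}] r6c1 is down to just 2. So r6c1=2.
Step 8. [r3c5∈{5}] r3c5 has the single candidate 5 ⇒ r3c5=5.
Step 9. [r2c1∈{3}] r2c1 has the single candidate 3. So r2c1=3.
Step 10. [r5c6∈{6}] r5c6's peers cover all but 6, so r5c6=6.
Step 11. [r6c4∈{3}] nothing but 3 survives at r6c4 ⇒ r6c4=3.
Step 12. [r5c4∈{2}] r5c4 is down to just 2 ⇒ r5c4=2.
Step 13. [r4c2∈{5}] r4c2 is down to just 5. So r4c2=5.
Step 14. [r1c3∈{5}] r1c3 is down to just 5, so r1c3=5.
Step 15. [r3c4∈{4}] r3c4 is down to just 4. So r3c4=4.
Step 16. [r2c2∈{2}] only 2 remains possible at r2c2, so r2c2=2.
Step 17. [r2c6∈{4}] r2c6 is down to just 4, so r2c6=4.
Step 18. [r1c4∈{1}] r1c4 has the single candidate 1. So r1c4=1.
Step 19. [r5c1∈{5}] r5c1's peers cover all but 5 ⇒ r5c1=5.
Step 20. [r3c2∈{6}] only 6 remains possible at r3c2, so r3c2=6.

Answer: 6 4 5 1 3 2 / 3 2 1 5 6 4 / 1 6 2 4 5 3 / 4 5 3 6 2 1 / 5 3 4 2 1 6 / 2 1 6 3 4 5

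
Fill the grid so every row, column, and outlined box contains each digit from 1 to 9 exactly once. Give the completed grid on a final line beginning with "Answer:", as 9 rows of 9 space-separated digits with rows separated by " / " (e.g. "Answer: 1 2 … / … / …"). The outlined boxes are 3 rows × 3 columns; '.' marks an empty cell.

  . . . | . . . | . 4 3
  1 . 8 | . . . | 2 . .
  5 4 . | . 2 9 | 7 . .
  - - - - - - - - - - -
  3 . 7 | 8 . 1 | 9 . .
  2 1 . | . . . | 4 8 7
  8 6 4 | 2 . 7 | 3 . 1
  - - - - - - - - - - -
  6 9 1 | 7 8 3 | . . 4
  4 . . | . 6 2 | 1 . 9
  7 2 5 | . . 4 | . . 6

Step 1. [r1c7∈{5,6,8}] r1c7 is the only open cell in col 7 admitting 6. So r1c7=6.
Step 2. [r6c8∈{5}] r6c8's peers cover all but 5 ⇒ r6c8=5.
Step 3. [r2c4∈{3,4,5,6}] across col 4, 4 lands solely at r2c4. So r2c4=4.
Step 4. [r2c6∈{5,6}] r2c6 is the only open cell in row 2 admitting 6, so r2c6=6.
Step 5. [r5c6∈{5}] r5c6's peers cover all but 5, so r5c6=5.
Step 6. [r8c3∈{3}] r8c3 is down to just 3. So r8c3=3.
Step 7. [r5c3∈{9}] r5c3 has the single candidate 9. So r5c3=9.
Step 8. [r3c4∈{1,3}] in row 3, 3 fits only at r3c4, so r3c4=3.
Step 9. [r1c2∈{7}] r1c2's peers cover all but 7, so r1c2=7.
Step 10. [r9c4∈{1,9}] r9c4 is the only open cell in col 4 admitting 9. So r9c4=9.
Step 11. [r1c4∈{1,5}] across col 4, 1 lands solely at r1c4 ⇒ r1c4=1.
Step 12. [r2c5∈{5,7}] r2c5 is the only open cell in row 2 admitting 7 ⇒ r2c5=7.
Step 13. [r4c8∈{2,6}] r4c8 is the only open cell in row 4 admitting 6, so r4c8=6.
Step 14. [r3c9∈{8}] only 8 remains possible at r3c9. So r3c9=8.
Step 15. [r3c3∈{6}] r3c3 has the single candidate 6, so r3c3=6.
Step 16. [r5c4∈{6}] only 6 remains possible at r5c4 ⇒ r5c4=6.
Step 17. [r1c5∈{5}] r1c5 has the single candidate 5 ⇒ r1c5=5.
Step 18. [r8c2∈{8}] only 8 remains possible at r8c2, so r8c2=8.
Step 19. [r1c6∈{8}] r1c6 is down to just 8, so r1c6=8.
Step 20. [r8c4∈{5}] r8c4 is down to just 5. So r8c4=5.
Step 21. [r7c7∈{5}] r7c7's peers cover all but 5 ⇒ r7c7=5.
Step 22. [r4c9∈{2}] only 2 remains possible at r4c9. So r4c9=2.
Step 23. [r2c2∈{3}] r2c2 is down to just 3 ⇒ r2c2=3.
Step 24. [r6c5∈{9}] only 9 remains possible at r6c5, so r6c5=9.
Step 25. [r2c9∈{5}] r2c9 has the single candidate 5 ⇒ r2c9=5.
Step 26. [r4c5∈{4}] r4c5's peers cover all but 4, so r4c5=4.
Step 27. [r1c1∈{9}] only 9 remains possible at r1c1, so r1c1=9.
Step 28. [r3c8∈{1}] nothing but 1 survives at r3c8, so r3c8=1.
Step 29. [r2c8∈{9}] r2c8 has the single candidate 9. So r2c8=9.
Step 30. [r5c5∈{3}] r5c5 has the single candidate 3 ⇒ r5c5=3.
Step 31. [r7c8∈{2}] r7c8 has the single candidate 2. So r7c8=2.
Step 32. [r9c5∈{1}] r9c5's peers cover all but 1 ⇒ r9c5=1.
Step 33. [r9c7∈{8}] nothing but 8 survives at r9c7 ⇒ r9c7=8.
Step 34. [r1c3∈{2}] r1c3's peers cover all but 2. So r1c3=2.
Step 35. [r4c2∈{5}] r4c2 has the single candidate 5. So r4c2=5.
Step 36. [r9c8∈{3}] only 3 remains possible at r9c8, so r9c8=3.
Step 37. [r8c8∈{7}] r8c8 has the single candidate 7. So r8c8=7.

Answer: 9 7 2 1 5 8 6 4 3 / 1 3 8 4 7 6 2 9 5 / 5 4 6 3 2 9 7 1 8 / 3 5 7 8 4 1 9 6 2 / 2 1 9 6 3 5 4 8 7 / 8 6 4 2 9 7 3 5 1 / 6 9 1 7 8 3 5 2 4 / 4 8 3 5 6 2 1 7 9 / 7 2 5 9 1 4 8 3 6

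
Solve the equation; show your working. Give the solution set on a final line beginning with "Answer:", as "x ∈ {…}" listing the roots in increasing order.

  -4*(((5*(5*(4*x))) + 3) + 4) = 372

Step 1. [-4*(((5*(5*(4*x))) + 3) + 4) = 372] -4·(inner) — divide through by -4, so div: ((5*(5*(4*x))) + 3) + 4 = -93.
Step 2. [((5*(5*(4*x))) + 3) + 4 = -93] subtract 4: x sits inside (… + 4), so sub: (5*(5*(4*x))) + 3 = -97.
Step 3. [(5*(5*(4*x))) + 3 = -97] +3 is outermost — subtract 3 both sides ⇒ sub: 5*(5*(4*x)) = -100.
Step 4. [5*(5*(4*x)) = -100] divide by the outer 5. So div: 5*(4*x) = -20.
Step 5. [5*(4*x) = -20] divide by the outer 5. So div: 4*x = -4.
Step 6. [4*x = -4] LHS = 4·(…); ÷4 both sides, so div: x = -1.

Answer: x ∈ {-1}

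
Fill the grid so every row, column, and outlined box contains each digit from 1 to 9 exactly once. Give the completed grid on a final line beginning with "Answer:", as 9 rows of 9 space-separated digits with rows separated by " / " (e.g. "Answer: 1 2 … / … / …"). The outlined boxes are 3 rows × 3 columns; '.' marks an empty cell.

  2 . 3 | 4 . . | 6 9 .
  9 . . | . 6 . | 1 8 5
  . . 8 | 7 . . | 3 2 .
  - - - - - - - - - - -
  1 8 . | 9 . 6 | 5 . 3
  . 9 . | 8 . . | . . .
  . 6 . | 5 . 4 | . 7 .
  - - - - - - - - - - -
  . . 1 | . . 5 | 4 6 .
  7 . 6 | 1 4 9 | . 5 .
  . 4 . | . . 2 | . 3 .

Step 1. [r7c9∈{2,7,8,9}] in row 7, 9 fits only at r7c9 ⇒ r7c9=9.
Step 2. [r5c7∈{2}] r5c7's peers cover all but 2, so r5c7=2.
Step 3. [r3c6∈{1}] nothing but 1 survives at r3c6 ⇒ r3c6=1.
Step 4. [r7c5∈{3,7,8}] row 7 places 7 nowhere but r7c5. So r7c5=7.
Step 5. [r5c8∈{1,4}] 1 has one home in col 8: r5c8 ⇒ r5c8=1.
Step 6. [r9c5∈{8}] nothing but 8 survives at r9c5. So r9c5=8.
Step 7. [r2c3∈{4,7}] r2c3 is the only open cell in row 2 admitting 4. So r2c3=4.
Step 8. [r6c1∈{3}] only 3 remains possible at r6c1 ⇒ r6c1=3.
Step 9. [r3c2∈{5}] nothing but 5 survives at r3c2. So r3c2=5.
Step 10. [r5c6∈{3,7}] across col 6, 7 lands solely at r5c6, so r5c6=7.
Step 11. [r9c1∈{5}] r9c1 is down to just 5, so r9c1=5.
Step 12. [r8c9∈{2,8}] across col 9, 2 lands solely at r8c9 ⇒ r8c9=2.
Step 13. [r1c9∈{7}] r1c9 has the single candidate 7, so r1c9=7.
Step 14. [r6c3∈{2}] r6c3 has the single candidate 2 ⇒ r6c3=2.
Step 15. [r7c4∈{3}] r7c4's peers cover all but 3. So r7c4=3.
Step 16. [r5c1∈{4}] r5c1 is down to just 4 ⇒ r5c1=4.
Step 17. [r6c9∈{8}] r6c9 has the single candidate 8. So r6c9=8.
Step 18. [r2c6∈{3}] nothing but 3 survives at r2c6, so r2c6=3.
Step 19. [r5c9∈{6}] r5c9 is down to just 6. So r5c9=6.
Step 20. [r4c8∈{4}] only 4 remains possible at r4c8, so r4c8=4.
Step 21. [r5c3∈{5}] r5c3 has the single candidate 5. So r5c3=5.
Step 22. [r7c1∈{8}] only 8 remains possible at r7c1, so r7c1=8.
Step 23. [r6c7∈{9}] nothing but 9 survives at r6c7 ⇒ r6c7=9.
Step 24. [r9c4∈{6}] nothing but 6 survives at r9c4, so r9c4=6.
Step 25. [r3c1∈{6}] r3c1 has the single candidate 6 ⇒ r3c1=6.
Step 26. [r8c7∈{8}] nothing but 8 survives at r8c7. So r8c7=8.
Step 27. [r1c6∈{8}] r1c6 is down to just 8 ⇒ r1c6=8.
Step 28. [r1c2∈{1}] r1c2 is down to just 1, so r1c2=1.
Step 29. [r3c9∈{4}] nothing but 4 survives at r3c9. So r3c9=4.
Step 30. [r3c5∈{9}] nothing but 9 survives at r3c5, so r3c5=9.
Step 31. [r7c2∈{2}] nothing but 2 survives at r7c2, so r7c2=2.
Step 32. [r4c5∈{2}] r4c5 is down to just 2 ⇒ r4c5=2.
Step 33. [r8c2∈{3}] r8c2's peers cover all but 3. So r8c2=3.
Step 34. [r9c7∈{7}] r9c7 has the single candidate 7 ⇒ r9c7=7.
Step 35. [r2c4∈{2}] nothing but 2 survives at r2c4 ⇒ r2c4=2.
Step 36. [r4c3∈{7}] only 7 remains possible at r4c3 ⇒ r4c3=7.
Step 37. [r5c5∈{3}] only 3 remains possible at r5c5 ⇒ r5c5=3.
Step 38. [r1c5∈{5}] r1c5 has the single candidate 5 ⇒ r1c5=5.
Step 39. [r9c9∈{1}] nothing but 1 survives at r9c9. So r9c9=1.
Step 40. [r9c3∈{9}] r9c3 has the single candidate 9. So r9c3=9.
Step 41. [r6c5∈{1}] only 1 remains possible at r6c5 ⇒ r6c5=1.
Step 42. [r2c2∈{7}] r2c2 has the single candidate 7 ⇒ r2c2=7.

Answer: 2 1 3 4 5 8 6 9 7 / 9 7 4 2 6 3 1 8 5 / 6 5 8 7 9 1 3 2 4 / 1 8 7 9 2 6 5 4 3 / 4 9 5 8 3 7 2 1 6 / 3 6 2 5 1 4 9 7 8 / 8 2 1 3 7 5 4 6 9 / 7 3 6 1 4 9 8 5 2 / 5 4 9 6 8 2 7 3 1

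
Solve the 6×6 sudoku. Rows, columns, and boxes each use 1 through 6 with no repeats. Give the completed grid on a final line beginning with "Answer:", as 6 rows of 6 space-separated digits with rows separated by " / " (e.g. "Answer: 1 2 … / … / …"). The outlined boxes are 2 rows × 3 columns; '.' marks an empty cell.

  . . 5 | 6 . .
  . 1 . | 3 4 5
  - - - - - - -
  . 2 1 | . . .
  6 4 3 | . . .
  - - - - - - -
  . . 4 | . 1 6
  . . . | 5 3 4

Step 1. [r2c1∈{2}] r2c1's peers cover all but 2, so r2c1=2.
Step 2. [r4c4∈{1,2}] r4c4 is the only open cell in col 4 admitting 1. So r4c4=1.
Step 3. [r4c6∈{2}] only 2 remains possible at r4c6. So r4c6=2.
Step 4. [r3c1∈{5}] only 5 remains possible at r3c1. So r3c1=5.
Step 5. [r5c1∈{3}] r5c1 has the single candidate 3. So r5c1=3.
Step 6. [r6c3∈{2,6}] r6c3 is the only open cell in row 6 admitting 2. So r6c3=2.
Step 7. [r1c5∈{2}] nothing but 2 survives at r1c5, so r1c5=2.
Step 8. [r5c2∈{5}] nothing but 5 survives at r5c2. So r5c2=5.
Step 9. [r4c5∈{5}] only 5 remains possible at r4c5. So r4c5=5.
Step 10. [r3c5∈{6}] only 6 remains possible at r3c5 ⇒ r3c5=6.
Step 11. [r1c1∈{4}] nothing but 4 survives at r1c1. So r1c1=4.
Step 12. [r1c2∈{3}] r1c2 has the single candidate 3 ⇒ r1c2=3.
Step 13. [r6c1∈{1}] r6c1 is down to just 1. So r6c1=1.
Step 14. [r6c2∈{6}] only 6 remains possible at r6c2, so r6c2=6.
Step 15. [r5c4∈{2}] r5c4 has the single candidate 2, so r5c4=2.
Step 16. [r1c6∈{1}] only 1 remains possible at r1c6. So r1c6=1.
Step 17. [r3c6∈{3}] only 3 remains possible at r3c6, so r3c6=3.
Step 18. [r2c3∈{6}] nothing but 6 survives at r2c3. So r2c3=6.
Step 19. [r3c4∈{4}] r3c4 has the single candidate 4, so r3c4=4.

Answer: 4 3 5 6 2 1 / 2 1 6 3 4 5 / 5 2 1 4 6 3 / 6 4 3 1 5 2 / 3 5 4 2 1 6 / 1 6 2 5 3 4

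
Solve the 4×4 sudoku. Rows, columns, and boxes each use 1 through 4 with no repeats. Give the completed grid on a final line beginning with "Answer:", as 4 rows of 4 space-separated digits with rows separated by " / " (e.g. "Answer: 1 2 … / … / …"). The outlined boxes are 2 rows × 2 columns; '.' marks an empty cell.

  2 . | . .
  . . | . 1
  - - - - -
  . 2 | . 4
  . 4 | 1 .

Step 1. [r1c4∈{3}] r1c4 is down to just 3 ⇒ r1c4=3.
Step 2. [r4c1∈{3}] only 3 remains possible at r4c1 ⇒ r4c1=3.
Step 3. [r2c3∈{2,4}] r2c3 is the only open cell in row 2 admitting 2, so r2c3=2.
Step 4. [r1c2∈{1}] r1c2 has the single candidate 1, so r1c2=1.
Step 5. [r3c1∈{1}] r3c1 is down to just 1. So r3c1=1.
Step 6. [r3c3∈{3}] r3c3 has the single candidate 3 ⇒ r3c3=3.
Step 7. [r2c1∈{4}] r2c1's peers cover all but 4, so r2c1=4.
Step 8. [r4c4∈{2}] only 2 remains possible at r4c4 ⇒ r4c4=2.
Step 9. [r2c2∈{3}] only 3 remains possible at r2c2, so r2c2=3.
Step 10. [r1c3∈{4}] only 4 remains possible at r1c3, so r1c3=4.

Answer: 2 1 4 3 / 4 3 2 1 / 1 2 3 4 / 3 4 1 2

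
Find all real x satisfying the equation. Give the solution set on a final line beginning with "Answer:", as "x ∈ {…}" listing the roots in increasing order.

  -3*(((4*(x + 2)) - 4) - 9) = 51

Step 1. [-3*(((4*(x + 2)) - 4) - 9) = 51] LHS = -3·(…); ÷-3 both sides ⇒ div: ((4*(x + 2)) - 4) - 9 = -17.
Step 2. [((4*(x + 2)) - 4) - 9 = -17] add 9: x sits inside (… - 9). So sub: (4*(x + 2)) - 4 = -8.
Step 3. [(4*(x + 2)) - 4 = -8] 4 comes off first (add 4) ⇒ sub: 4*(x + 2) = -4.
Step 4. [4*(x + 2) = -4] 4 out front; divide by 4 ⇒ div: x + 2 = -1.
Step 5. [x + 2 = -1] +2 is outermost — subtract 2 both sides ⇒ sub: x = -3.

Answer: x ∈ {-3}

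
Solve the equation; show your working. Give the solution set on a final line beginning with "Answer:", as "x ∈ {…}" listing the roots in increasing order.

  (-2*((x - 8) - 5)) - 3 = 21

Step 1. [(-2*((x - 8) - 5)) - 3 = 21] -3 is outermost — add 3 both sides ⇒ sub: -2*((x - 8) - 5) = 24.
Step 2. [-2*((x - 8) - 5) = 24] divide by the outer -2 ⇒ div: (x - 8) - 5 = -12.
Step 3. [(x - 8) - 5 = -12] the outer -5 inverts by adding 5 ⇒ sub: x - 8 = -7.
Step 4. [x - 8 = -7] peel the -8: add 8 from each side ⇒ sub: x = 1.

Answer: x ∈ {1}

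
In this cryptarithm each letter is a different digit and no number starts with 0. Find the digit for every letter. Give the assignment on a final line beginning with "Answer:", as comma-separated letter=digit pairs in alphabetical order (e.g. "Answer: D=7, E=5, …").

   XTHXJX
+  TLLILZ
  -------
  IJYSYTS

Step 1. [col 1: X + Z ≡ S (mod 10)] no forcing yet in column 1 (carry-in 0); S=5 is free and consistent — try it, so S=5.
Step 2. [col 1: X + Z ≡ S (mod 10)] no forcing yet in column 1 (carry-in 0); Z=9 is free and consistent — try it ⇒ Z=9.
Step 3. [col 1: X + Z ≡ S (mod 10)] column 1 reads X+Z+carry(0)=S with Z=9, S=5; with digits 5,9 already taken and all letters distinct, the only value for X is 6, so X=6.
Step 4. [col 2: J + L ≡ T (mod 10)] no forcing yet in column 2 (carry-in 1); J=0 is free and consistent — try it ⇒ J=0.
Step 5. [col 2: J + L ≡ T (mod 10)] several values work for L in column 2 (J + L ≡ T (mod 10), carry-in 1); try L=3. So L=3.
Step 6. [I] I is the leading digit of a 7-digit sum of two 6-digit numbers; the final carry is exactly 1. So I=1.
Step 7. [col 2: J + L ≡ T (mod 10)] in column 2 we have J+L≡T with carry-in 1; given J=0, L=3 and digits 0,1,3,5,6,9 already taken and all letters distinct, that pins T to 4 ⇒ T=4.
Step 8. [col 3: X + I ≡ Y (mod 10)] column 3: given X=6, I=1, carry-in 0, and digits 0,1,3,4,5,6,9 already taken and all letters distinct, X+I≡Y (mod 10) forces Y=7 ⇒ Y=7.
Step 9. [col 4: H + L ≡ S (mod 10)] in column 4 we have H+L≡S with carry-in 0; given L=3, S=5 and digits 0,1,3,4,5,6,7,9 already taken and all letters distinct, that pins H to 2, so H=2.

Answer: H=2, I=1, J=0, L=3, S=5, T=4, X=6, Y=7, Z=9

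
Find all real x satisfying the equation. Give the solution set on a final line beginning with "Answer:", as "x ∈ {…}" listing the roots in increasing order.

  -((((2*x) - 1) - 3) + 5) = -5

Step 1. [-((((2*x) - 1) - 3) + 5) = -5] leading − — multiply by −1. So neg: (((2*x) - 1) - 3) + 5 = 5.
Step 2. [(((2*x) - 1) - 3) + 5 = 5] the outer +5 inverts by subtracting 5. So sub: ((2*x) - 1) - 3 = 0.
Step 3. [((2*x) - 1) - 3 = 0] the outer -3 inverts by adding 3 ⇒ sub: (2*x) - 1 = 3.
Step 4. [(2*x) - 1 = 3] -1 is outermost — add 1 both sides, so sub: 2*x = 4.
Step 5. [2*x = 4] 2·(inner) — divide through by 2 ⇒ div: x = 2.

Answer: x ∈ {2}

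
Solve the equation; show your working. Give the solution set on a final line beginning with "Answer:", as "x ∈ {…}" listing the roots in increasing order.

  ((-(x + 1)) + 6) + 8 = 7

Step 1. [((-(x + 1)) + 6) + 8 = 7] +8 is outermost — subtract 8 both sides, so sub: (-(x + 1)) + 6 = -1.
Step 2. [(-(x + 1)) + 6 = -1] subtract 6: x sits inside (… + 6), so sub: -(x + 1) = -7.
Step 3. [-(x + 1) = -7] LHS negated; negate both sides ⇒ neg: x + 1 = 7.
Step 4. [x + 1 = 7] +1 is outermost — subtract 1 both sides. So sub: x = 6.

Answer: x ∈ {6}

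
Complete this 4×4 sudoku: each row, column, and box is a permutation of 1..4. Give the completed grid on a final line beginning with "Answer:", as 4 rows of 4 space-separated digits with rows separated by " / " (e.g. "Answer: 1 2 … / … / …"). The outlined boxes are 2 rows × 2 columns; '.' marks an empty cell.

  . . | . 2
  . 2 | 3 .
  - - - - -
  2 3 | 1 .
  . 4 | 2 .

Step 1. [r1c2∈{1}] only 1 remains possible at r1c2 ⇒ r1c2=1.
Step 2. [r2c1∈{4}] r2c1's peers cover all but 4, so r2c1=4.
Step 3. [r4c1∈{1}] r4c1's peers cover all but 1, so r4c1=1.
Step 4. [r2c4∈{1}] r2c4's peers cover all but 1. So r2c4=1.
Step 5. [r4c4∈{3}] only 3 remains possible at r4c4 ⇒ r4c4=3.
Step 6. [r1c3∈{4}] nothing but 4 survives at r1c3 ⇒ r1c3=4.
Step 7. [r1c1∈{3}] r1c1 is down to just 3. So r1c1=3.
Step 8. [r3c4∈{4}] r3c4's peers cover all but 4 ⇒ r3c4=4.

Answer: 3 1 4 2 / 4 2 3 1 / 2 3 1 4 / 1 4 2 3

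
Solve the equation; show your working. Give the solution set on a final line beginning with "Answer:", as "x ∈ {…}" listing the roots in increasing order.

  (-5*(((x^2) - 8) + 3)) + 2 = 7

Step 1. [(-5*(((x^2) - 8) + 3)) + 2 = 7] subtract 2: x sits inside (… + 2) ⇒ sub: -5*(((x^2) - 8) + 3) = 5.
Step 2. [-5*(((x^2) - 8) + 3) = 5] -5·(inner) — divide through by -5. So div: ((x^2) - 8) + 3 = -1.
Step 3. [((x^2) - 8) + 3 = -1] peel the +3: subtract 3 from each side, so sub: (x^2) - 8 = -4.
Step 4. [(x^2) - 8 = -4] add 8: x sits inside (… - 8), so sub: x^2 = 4.
Step 5. [x^2 = 4] √ both sides: 4 ≥ 0 gives two branches. So sqrt: x = 2 or -2.

Answer: x ∈ {-2, 2}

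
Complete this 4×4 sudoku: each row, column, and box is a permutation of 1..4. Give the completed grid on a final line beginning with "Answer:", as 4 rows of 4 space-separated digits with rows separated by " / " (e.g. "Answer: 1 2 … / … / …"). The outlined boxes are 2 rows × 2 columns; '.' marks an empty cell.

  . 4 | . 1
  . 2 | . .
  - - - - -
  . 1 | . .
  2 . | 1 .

Step 1. [r4c4∈{3,4}] across row 4, 4 lands solely at r4c4, so r4c4=4.
Step 2. [r2c4∈{3}] r2c4 is down to just 3 ⇒ r2c4=3.
Step 3. [r3c3∈{2,3}] 3 has one home in col 3: r3c3, so r3c3=3.
Step 4. [r4c2∈{3}] r4c2 has the single candidate 3, so r4c2=3.
Step 5. [r2c3∈{4}] nothing but 4 survives at r2c3, so r2c3=4.
Step 6. [r2c1∈{1}] nothing but 1 survives at r2c1 ⇒ r2c1=1.
Step 7. [r1c3∈{2}] r1c3 has the single candidate 2, so r1c3=2.
Step 8. [r3c4∈{2}] r3c4 has the single candidate 2, so r3c4=2.
Step 9. [r3c1∈{4}] only 4 remains possible at r3c1 ⇒ r3c1=4.
Step 10. [r1c1∈{3}] r1c1's peers cover all but 3. So r1c1=3.

Answer: 3 4 2 1 / 1 2 4 3 / 4 1 3 2 / 2 3 1 4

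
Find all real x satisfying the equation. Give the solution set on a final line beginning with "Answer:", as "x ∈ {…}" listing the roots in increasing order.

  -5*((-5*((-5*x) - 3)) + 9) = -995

Step 1. [-5*((-5*((-5*x) - 3)) + 9) = -995] -5 out front; divide by -5 ⇒ div: (-5*((-5*x) - 3)) + 9 = 199.
Step 2. [(-5*((-5*x) - 3)) + 9 = 199] subtract 9: x sits inside (… + 9) ⇒ sub: -5*((-5*x) - 3) = 190.
Step 3. [-5*((-5*x) - 3) = 190] -5·(inner) — divide through by -5 ⇒ div: (-5*x) - 3 = -38.
Step 4. [(-5*x) - 3 = -38] the outer -3 inverts by adding 3. So sub: -5*x = -35.
Step 5. [-5*x = -35] LHS = -5·(…); ÷-5 both sides, so div: x = 7.

Answer: x ∈ {7}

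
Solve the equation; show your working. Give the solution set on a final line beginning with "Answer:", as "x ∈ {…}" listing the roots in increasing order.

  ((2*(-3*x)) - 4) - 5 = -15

Step 1. [((2*(-3*x)) - 4) - 5 = -15] the outer -5 inverts by adding 5. So sub: (2*(-3*x)) - 4 = -10.
Step 2. [(2*(-3*x)) - 4 = -10] common factor 2 (LHS and -10) — divide through, so factor: (-3*x) - 2 = -5.
Step 3. [(-3*x) - 2 = -5] add 2: x sits inside (… - 2) ⇒ sub: -3*x = -3.
Step 4. [-3*x = -3] LHS = -3·(…); ÷-3 both sides ⇒ div: x = 1.

Answer: x ∈ {1}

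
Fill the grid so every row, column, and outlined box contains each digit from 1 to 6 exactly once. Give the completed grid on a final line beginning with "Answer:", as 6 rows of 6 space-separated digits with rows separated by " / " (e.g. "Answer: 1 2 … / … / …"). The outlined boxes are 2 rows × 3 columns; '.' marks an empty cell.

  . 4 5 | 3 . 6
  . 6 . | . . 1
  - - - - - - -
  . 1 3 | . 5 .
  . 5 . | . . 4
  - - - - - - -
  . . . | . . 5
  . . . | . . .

Step 1. [r2c3∈{2}] r2c3 is down to just 2, so r2c3=2.
Step 2. [r4c3∈{6}] only 6 remains possible at r4c3 ⇒ r4c3=6.
Step 3. [r3c6∈{2}] only 2 remains possible at r3c6 ⇒ r3c6=2.
Step 4. [r6c1∈{1,2,3,4,5,6}] 5 has one home in row 6: r6c1 ⇒ r6c1=5.
Step 5. [r5c1∈{1,2,3,4,6}] col 1 places 6 nowhere but r5c1 ⇒ r5c1=6.
Step 6. [r6c5∈{1,2,3,4,6}] col 5 places 6 nowhere but r6c5, so r6c5=6.
Step 7. [r4c4∈{1}] nothing but 1 survives at r4c4. So r4c4=1.
Step 8. [r5c5∈{1,2,3,4}] in col 5, 1 fits only at r5c5 ⇒ r5c5=1.
Step 9. [r5c3∈{4}] r5c3 is down to just 4. So r5c3=4.
Step 10. [r5c4∈{2}] r5c4 is down to just 2. So r5c4=2.
Step 11. [r5c2∈{3}] nothing but 3 survives at r5c2. So r5c2=3.
Step 12. [r6c4∈{4}] nothing but 4 survives at r6c4, so r6c4=4.
Step 13. [r2c1∈{3}] r2c1 is down to just 3, so r2c1=3.
Step 14. [r6c2∈{2}] nothing but 2 survives at r6c2 ⇒ r6c2=2.
Step 15. [r1c5∈{2}] r1c5 has the single candidate 2. So r1c5=2.
Step 16. [r6c6∈{3}] r6c6's peers cover all but 3 ⇒ r6c6=3.
Step 17. [r3c4∈{6}] nothing but 6 survives at r3c4 ⇒ r3c4=6.
Step 18. [r2c5∈{4}] r2c5 has the single candidate 4 ⇒ r2c5=4.
Step 19. [r6c3∈{1}] nothing but 1 survives at r6c3 ⇒ r6c3=1.
Step 20. [r2c4∈{5}] r2c4 is down to just 5. So r2c4=5.
Step 21. [r4c1∈{2}] nothing but 2 survives at r4c1. So r4c1=2.
Step 22. [r4c5∈{3}] r4c5 is down to just 3 ⇒ r4c5=3.
Step 23. [r3c1∈{4}] only 4 remains possible at r3c1. So r3c1=4.
Step 24. [r1c1∈{1}] r1c1 is down to just 1 ⇒ r1c1=1.

Answer: 1 4 5 3 2 6 / 3 6 2 5 4 1 / 4 1 3 6 5 2 / 2 5 6 1 3 4 / 6 3 4 2 1 5 / 5 2 1 4 6 3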